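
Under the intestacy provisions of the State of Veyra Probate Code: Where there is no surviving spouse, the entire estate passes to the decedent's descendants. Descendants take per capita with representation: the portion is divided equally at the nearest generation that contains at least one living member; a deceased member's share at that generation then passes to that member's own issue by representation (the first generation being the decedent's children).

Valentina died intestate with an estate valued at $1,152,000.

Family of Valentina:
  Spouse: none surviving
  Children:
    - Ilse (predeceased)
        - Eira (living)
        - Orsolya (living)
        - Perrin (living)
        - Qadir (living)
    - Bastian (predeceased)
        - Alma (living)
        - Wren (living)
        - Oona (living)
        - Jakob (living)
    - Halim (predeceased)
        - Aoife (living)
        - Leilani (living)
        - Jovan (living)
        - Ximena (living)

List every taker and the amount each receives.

The entire $1,152,000 passes to the descendants.
No child survives, so the initial division is made at the grandchildren's generation.
That amount ($1,152,000) is divided into 12 shares of $96,000: Eira, Orsolya, Perrin, Qadir, Alma, Wren, Oona, Jakob, Aoife, Leilani, Jovan, and Ximena each take $96,000.

Eira: $96,000; Orsolya: $96,000; Perrin: $96,000; Qadir: $96,000; Alma: $96,000; Wren: $96,000; Oona: $96,000; Jakob: $96,000; Aoife: $96,000; Leilani: $96,000; Jovan: $96,000; Ximena: $96,000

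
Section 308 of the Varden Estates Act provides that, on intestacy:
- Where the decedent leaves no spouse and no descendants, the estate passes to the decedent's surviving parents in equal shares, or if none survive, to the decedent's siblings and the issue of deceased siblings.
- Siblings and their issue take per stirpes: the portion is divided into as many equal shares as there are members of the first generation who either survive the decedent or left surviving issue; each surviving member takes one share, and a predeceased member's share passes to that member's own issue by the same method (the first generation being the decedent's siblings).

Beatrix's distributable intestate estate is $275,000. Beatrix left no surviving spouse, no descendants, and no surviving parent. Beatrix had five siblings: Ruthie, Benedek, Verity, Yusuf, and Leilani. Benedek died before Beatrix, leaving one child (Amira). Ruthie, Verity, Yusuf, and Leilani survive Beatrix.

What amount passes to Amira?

The entire $275,000 passes to the siblings and their issue.
That amount ($275,000) is divided into 5 shares of $55,000: Ruthie, Verity, Yusuf, and Leilani each take $55,000; Benedek's $55,000 share passes to Benedek's issue.
Benedek's share ($55,000) passes entirely to Amira.

Amira receives $55,000.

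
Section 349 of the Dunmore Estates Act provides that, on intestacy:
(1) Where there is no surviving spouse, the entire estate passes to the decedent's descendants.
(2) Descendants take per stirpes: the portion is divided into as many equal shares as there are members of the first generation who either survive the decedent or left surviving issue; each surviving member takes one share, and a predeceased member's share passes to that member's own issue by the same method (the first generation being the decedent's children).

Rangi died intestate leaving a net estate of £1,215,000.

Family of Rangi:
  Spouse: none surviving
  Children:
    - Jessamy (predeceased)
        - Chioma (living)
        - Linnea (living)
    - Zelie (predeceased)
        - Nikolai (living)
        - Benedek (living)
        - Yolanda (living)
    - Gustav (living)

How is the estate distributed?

The entire £1,215,000 passes to the descendants.
That amount (£1,215,000) is divided into 3 shares of £405,000: Gustav takes £405,000; Jessamy's £405,000 share passes to Jessamy's issue; Zelie's £405,000 share passes to Zelie's issue.
Jessamy's share (£405,000) is divided into 2 shares of £202,500: Chioma and Linnea each take £202,500.
Zelie's share (£405,000) is divided into 3 shares of £135,000: Nikolai, Benedek, and Yolanda each take £135,000.

Chioma: £202,500; Linnea: £202,500; Nikolai: £135,000; Benedek: £135,000; Yolanda: £135,000; Gustav: £405,000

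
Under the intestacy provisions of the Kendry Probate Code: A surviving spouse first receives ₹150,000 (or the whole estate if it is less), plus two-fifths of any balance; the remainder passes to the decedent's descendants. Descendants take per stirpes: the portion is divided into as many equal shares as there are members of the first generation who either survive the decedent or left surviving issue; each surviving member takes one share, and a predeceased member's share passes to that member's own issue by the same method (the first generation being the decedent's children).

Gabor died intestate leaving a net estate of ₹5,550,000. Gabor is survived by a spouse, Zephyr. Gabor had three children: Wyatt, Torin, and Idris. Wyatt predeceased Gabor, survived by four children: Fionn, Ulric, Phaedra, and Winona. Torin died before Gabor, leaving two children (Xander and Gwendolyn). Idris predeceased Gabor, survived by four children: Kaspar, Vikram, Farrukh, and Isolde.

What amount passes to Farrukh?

Zephyr first takes ₹150,000, leaving a balance of ₹5,400,000. Zephyr then takes two-fifths of the balance (₹2,160,000), for a total of ₹2,310,000. The remaining ₹3,240,000 passes to the descendants.
The descendants' portion (₹3,240,000) is divided into 3 shares of ₹1,080,000: Wyatt's ₹1,080,000 share passes to Wyatt's issue; Torin's ₹1,080,000 share passes to Torin's issue; Idris's ₹1,080,000 share passes to Idris's issue.
Wyatt's share (₹1,080,000) is divided into 4 shares of ₹270,000: Fionn, Ulric, Phaedra, and Winona each take ₹270,000.
Torin's share (₹1,080,000) is divided into 2 shares of ₹540,000: Xander and Gwendolyn each take ₹540,000.
Idris's share (₹1,080,000) is divided into 4 shares of ₹270,000: Kaspar, Vikram, Farrukh, and Isolde each take ₹270,000.

Farrukh receives ₹270,000.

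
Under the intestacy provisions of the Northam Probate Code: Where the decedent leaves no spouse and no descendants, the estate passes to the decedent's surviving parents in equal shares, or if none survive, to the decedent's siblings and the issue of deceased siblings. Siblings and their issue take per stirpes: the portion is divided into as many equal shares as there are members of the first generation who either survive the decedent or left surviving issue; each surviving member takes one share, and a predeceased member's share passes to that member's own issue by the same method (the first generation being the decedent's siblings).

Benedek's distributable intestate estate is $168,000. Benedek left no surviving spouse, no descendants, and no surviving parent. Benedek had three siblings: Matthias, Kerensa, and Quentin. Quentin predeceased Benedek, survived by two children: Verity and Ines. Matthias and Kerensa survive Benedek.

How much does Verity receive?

The entire $168,000 passes to the siblings and their issue.
That amount ($168,000) is divided into 3 shares of $56,000: Matthias and Kerensa each take $56,000; Quentin's $56,000 share passes to Quentin's issue.
Quentin's share ($56,000) is divided into 2 shares of $28,000: Verity and Ines each take $28,000.

Verity receives $28,000.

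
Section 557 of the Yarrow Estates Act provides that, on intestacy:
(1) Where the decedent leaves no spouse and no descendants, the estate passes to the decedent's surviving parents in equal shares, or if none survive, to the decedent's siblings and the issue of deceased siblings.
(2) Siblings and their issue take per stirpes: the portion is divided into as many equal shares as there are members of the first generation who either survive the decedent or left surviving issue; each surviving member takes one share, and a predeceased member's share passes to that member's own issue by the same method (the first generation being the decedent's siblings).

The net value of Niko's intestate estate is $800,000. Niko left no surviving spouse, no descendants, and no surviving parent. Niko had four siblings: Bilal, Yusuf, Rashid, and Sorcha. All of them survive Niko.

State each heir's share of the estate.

Bilal: $200,000; Yusuf: $200,000; Rashid: $200,000; Sorcha: $200,000

The entire $800,000 passes to the siblings and their issue.
That amount ($800,000) is divided into 4 shares of $200,000: Bilal, Yusuf, Rashid, and Sorcha each take $200,000.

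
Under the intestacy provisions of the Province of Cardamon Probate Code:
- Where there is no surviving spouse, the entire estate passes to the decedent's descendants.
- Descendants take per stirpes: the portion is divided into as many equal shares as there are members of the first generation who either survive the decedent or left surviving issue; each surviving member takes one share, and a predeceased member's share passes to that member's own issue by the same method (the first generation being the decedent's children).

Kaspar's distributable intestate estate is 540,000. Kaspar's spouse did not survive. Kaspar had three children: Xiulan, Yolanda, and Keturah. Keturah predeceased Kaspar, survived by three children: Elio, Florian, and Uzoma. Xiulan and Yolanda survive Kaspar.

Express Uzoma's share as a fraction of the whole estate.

Uzoma receives 1/9 of the estate.

The entire 540,000 passes to the descendants.
That amount (540,000) is divided into 3 shares of 180,000: Xiulan and Yolanda each take 180,000; Keturah's 180,000 share passes to Keturah's issue.
Keturah's share (180,000) is divided into 3 shares of 60,000: Elio, Florian, and Uzoma each take 60,000.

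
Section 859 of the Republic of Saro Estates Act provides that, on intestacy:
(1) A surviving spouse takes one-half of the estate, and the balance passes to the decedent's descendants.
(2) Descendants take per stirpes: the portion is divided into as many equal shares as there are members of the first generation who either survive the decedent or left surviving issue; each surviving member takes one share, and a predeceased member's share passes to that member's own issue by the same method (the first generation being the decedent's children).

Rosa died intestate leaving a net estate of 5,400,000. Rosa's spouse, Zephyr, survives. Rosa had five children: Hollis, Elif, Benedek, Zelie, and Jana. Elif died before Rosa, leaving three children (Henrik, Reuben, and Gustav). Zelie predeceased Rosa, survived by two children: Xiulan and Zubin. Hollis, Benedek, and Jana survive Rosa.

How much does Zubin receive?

Zubin receives 270,000.

Zephyr takes one-half of 5,400,000 = 2,700,000. The remaining 2,700,000 passes to the descendants.
The descendants' portion (2,700,000) is divided into 5 shares of 540,000: Hollis, Benedek, and Jana each take 540,000; Elif's 540,000 share passes to Elif's issue; Zelie's 540,000 share passes to Zelie's issue.
Elif's share (540,000) is divided into 3 shares of 180,000: Henrik, Reuben, and Gustav each take 180,000.
Zelie's share (540,000) is divided into 2 shares of 270,000: Xiulan and Zubin each take 270,000.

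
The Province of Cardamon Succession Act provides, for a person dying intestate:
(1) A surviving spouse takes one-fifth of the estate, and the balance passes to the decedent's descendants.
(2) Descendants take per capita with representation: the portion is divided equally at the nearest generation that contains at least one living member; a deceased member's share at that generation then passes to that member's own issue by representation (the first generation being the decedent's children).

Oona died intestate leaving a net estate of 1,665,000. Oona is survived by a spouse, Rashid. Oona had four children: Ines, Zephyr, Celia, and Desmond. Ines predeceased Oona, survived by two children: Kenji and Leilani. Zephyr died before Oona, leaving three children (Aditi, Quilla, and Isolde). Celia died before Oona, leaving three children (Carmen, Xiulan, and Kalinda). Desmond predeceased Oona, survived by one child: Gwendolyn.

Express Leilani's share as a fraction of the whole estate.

Leilani receives 4/45 of the estate.

Rashid takes one-fifth of 1,665,000 = 333,000. The remaining 1,332,000 passes to the descendants.
No child survives, so the initial division is made at the grandchildren's generation.
The descendants' portion (1,332,000) is divided into 9 shares of 148,000: Kenji, Leilani, Aditi, Quilla, Isolde, Carmen, Xiulan, Kalinda, and Gwendolyn each take 148,000.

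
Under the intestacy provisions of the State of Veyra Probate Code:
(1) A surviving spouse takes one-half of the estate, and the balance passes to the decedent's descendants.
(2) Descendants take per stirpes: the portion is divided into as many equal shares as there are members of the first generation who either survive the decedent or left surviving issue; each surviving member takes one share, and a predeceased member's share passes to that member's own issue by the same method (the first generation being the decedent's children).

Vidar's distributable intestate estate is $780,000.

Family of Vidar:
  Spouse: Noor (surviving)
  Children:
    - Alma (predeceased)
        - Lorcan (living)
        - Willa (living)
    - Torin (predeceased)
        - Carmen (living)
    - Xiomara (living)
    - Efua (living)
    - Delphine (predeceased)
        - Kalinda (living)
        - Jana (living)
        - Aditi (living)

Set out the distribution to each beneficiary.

Noor: $390,000; Lorcan: $39,000; Willa: $39,000; Carmen: $78,000; Xiomara: $78,000; Efua: $78,000; Kalinda: $26,000; Jana: $26,000; Aditi: $26,000

Noor takes one-half of $780,000 = $390,000. The remaining $390,000 passes to the descendants.
The descendants' portion ($390,000) is divided into 5 shares of $78,000: Xiomara and Efua each take $78,000; Alma's $78,000 share passes to Alma's issue; Torin's $78,000 share passes to Torin's issue; Delphine's $78,000 share passes to Delphine's issue.
Alma's share ($78,000) is divided into 2 shares of $39,000: Lorcan and Willa each take $39,000.
Torin's share ($78,000) passes entirely to Carmen.
Delphine's share ($78,000) is divided into 3 shares of $26,000: Kalinda, Jana, and Aditi each take $26,000.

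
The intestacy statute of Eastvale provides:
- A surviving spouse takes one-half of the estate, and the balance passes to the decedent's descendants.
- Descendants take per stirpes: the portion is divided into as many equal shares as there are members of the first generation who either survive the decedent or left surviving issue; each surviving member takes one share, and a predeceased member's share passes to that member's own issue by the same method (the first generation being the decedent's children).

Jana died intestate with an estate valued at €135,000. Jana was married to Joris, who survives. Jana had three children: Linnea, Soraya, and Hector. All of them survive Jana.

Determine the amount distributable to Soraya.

Joris takes one-half of €135,000 = €67,500. The remaining €67,500 passes to the descendants.
The descendants' portion (€67,500) is divided into 3 shares of €22,500: Linnea, Soraya, and Hector each take €22,500.

Soraya receives €22,500.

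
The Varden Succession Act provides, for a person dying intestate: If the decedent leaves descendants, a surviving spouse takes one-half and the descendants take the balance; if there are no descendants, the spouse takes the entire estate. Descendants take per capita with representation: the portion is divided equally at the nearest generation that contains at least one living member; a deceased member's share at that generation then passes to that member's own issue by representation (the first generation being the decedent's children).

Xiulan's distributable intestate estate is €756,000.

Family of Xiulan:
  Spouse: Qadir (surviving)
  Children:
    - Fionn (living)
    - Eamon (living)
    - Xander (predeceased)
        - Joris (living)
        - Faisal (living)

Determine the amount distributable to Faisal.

Faisal receives €63,000.

Qadir takes one-half of €756,000 = €378,000. The remaining €378,000 passes to the descendants.
The descendants' portion (€378,000) is divided into 3 shares of €126,000: Fionn and Eamon each take €126,000; Xander's €126,000 share passes to Xander's issue.
Xander's share (€126,000) is divided into 2 shares of €63,000: Joris and Faisal each take €63,000.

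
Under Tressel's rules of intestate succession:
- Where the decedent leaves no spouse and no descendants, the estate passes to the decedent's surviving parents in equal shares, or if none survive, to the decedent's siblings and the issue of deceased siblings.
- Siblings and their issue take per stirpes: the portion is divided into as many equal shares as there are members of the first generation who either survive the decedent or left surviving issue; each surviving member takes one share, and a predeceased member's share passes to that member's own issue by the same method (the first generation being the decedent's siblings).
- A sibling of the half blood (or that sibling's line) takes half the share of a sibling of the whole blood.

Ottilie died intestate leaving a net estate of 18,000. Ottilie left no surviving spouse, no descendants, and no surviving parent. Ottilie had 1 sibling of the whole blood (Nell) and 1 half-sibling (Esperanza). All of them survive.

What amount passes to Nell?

The entire 18,000 passes to the siblings and their issue.
Counting each half-blood sibling's line as half a unit, there are 3/2 units in 18,000, so one unit is 12,000. Whole-blood lines (Nell) take 12,000 each; half-blood lines (Esperanza) take 6,000 each.

Nell receives 12,000.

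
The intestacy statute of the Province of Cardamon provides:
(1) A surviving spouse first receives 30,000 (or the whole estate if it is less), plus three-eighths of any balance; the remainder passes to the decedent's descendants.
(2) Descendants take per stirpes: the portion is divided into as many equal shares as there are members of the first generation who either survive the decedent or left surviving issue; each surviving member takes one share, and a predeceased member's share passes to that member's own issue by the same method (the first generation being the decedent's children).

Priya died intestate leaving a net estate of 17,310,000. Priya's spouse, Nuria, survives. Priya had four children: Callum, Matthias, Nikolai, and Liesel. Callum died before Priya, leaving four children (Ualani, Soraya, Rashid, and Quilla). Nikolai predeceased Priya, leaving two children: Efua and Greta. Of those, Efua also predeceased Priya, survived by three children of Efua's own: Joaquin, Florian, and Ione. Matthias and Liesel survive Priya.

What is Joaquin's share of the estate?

Nuria first takes 30,000, leaving a balance of 17,280,000. Nuria then takes three-eighths of the balance (6,480,000), for a total of 6,510,000. The remaining 10,800,000 passes to the descendants.
The descendants' portion (10,800,000) is divided into 4 shares of 2,700,000: Matthias and Liesel each take 2,700,000; Callum's 2,700,000 share passes to Callum's issue; Nikolai's 2,700,000 share passes to Nikolai's issue.
Callum's share (2,700,000) is divided into 4 shares of 675,000: Ualani, Soraya, Rashid, and Quilla each take 675,000.
Nikolai's share (2,700,000) is divided into 2 shares of 1,350,000: Greta takes 1,350,000; Efua's 1,350,000 share passes to Efua's issue.
Efua's share (1,350,000) is divided into 3 shares of 450,000: Joaquin, Florian, and Ione each take 450,000.

Joaquin receives 450,000.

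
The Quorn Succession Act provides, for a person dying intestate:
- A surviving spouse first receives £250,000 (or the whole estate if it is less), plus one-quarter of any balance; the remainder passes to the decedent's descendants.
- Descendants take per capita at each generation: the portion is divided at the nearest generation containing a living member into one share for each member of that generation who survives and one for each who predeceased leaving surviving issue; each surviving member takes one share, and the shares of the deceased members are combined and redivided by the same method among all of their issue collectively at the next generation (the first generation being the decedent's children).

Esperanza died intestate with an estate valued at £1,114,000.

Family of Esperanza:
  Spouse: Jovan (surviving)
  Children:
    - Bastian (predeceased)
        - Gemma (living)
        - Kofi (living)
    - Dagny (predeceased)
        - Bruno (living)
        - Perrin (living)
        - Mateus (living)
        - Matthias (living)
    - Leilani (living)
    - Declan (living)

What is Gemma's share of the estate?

Gemma receives £54,000.

Jovan first takes £250,000, leaving a balance of £864,000. Jovan then takes one-quarter of the balance (£216,000), for a total of £466,000. The remaining £648,000 passes to the descendants.
The descendants' portion (£648,000) is divided at the children's generation into 4 shares of £162,000. Leilani and Declan each take £162,000. The 2 shares of the deceased (Bastian and Dagny) are combined into a pool of £324,000.
That pool (£324,000) is divided at the grandchildren's generation equally among Gemma, Kofi, Bruno, Perrin, Mateus, and Matthias: £54,000 each.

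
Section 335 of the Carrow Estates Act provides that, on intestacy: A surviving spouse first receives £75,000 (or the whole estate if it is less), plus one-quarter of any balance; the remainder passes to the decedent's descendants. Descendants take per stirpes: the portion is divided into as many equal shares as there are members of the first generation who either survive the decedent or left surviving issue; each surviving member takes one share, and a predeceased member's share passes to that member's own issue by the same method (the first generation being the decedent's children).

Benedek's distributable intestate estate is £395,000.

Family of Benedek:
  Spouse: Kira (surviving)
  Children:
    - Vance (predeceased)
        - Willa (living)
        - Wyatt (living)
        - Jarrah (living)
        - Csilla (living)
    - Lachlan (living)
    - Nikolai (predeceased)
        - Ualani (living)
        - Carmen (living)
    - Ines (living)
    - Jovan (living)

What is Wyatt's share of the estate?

Wyatt receives £12,000.

Kira first takes £75,000, leaving a balance of £320,000. Kira then takes one-quarter of the balance (£80,000), for a total of £155,000. The remaining £240,000 passes to the descendants.
The descendants' portion (£240,000) is divided into 5 shares of £48,000: Lachlan, Ines, and Jovan each take £48,000; Vance's £48,000 share passes to Vance's issue; Nikolai's £48,000 share passes to Nikolai's issue.
Vance's share (£48,000) is divided into 4 shares of £12,000: Willa, Wyatt, Jarrah, and Csilla each take £12,000.
Nikolai's share (£48,000) is divided into 2 shares of £24,000: Ualani and Carmen each take £24,000.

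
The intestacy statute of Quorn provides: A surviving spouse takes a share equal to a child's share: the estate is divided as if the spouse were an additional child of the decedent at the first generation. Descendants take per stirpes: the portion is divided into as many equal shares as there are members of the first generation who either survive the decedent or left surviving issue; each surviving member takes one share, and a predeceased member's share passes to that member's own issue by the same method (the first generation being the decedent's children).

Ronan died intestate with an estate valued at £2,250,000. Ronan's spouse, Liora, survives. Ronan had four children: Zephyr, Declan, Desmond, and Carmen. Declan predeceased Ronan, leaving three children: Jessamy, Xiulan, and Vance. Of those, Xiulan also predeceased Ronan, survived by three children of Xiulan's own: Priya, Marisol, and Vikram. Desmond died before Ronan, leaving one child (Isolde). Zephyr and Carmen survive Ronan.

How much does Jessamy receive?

The spouse counts as an additional share at the children's level, so there are 5 primary shares of £450,000. Liora takes one such share (£450,000).
The children's combined portion (£1,800,000) is divided into 4 shares of £450,000: Zephyr and Carmen each take £450,000; Declan's £450,000 share passes to Declan's issue; Desmond's £450,000 share passes to Desmond's issue.
Declan's share (£450,000) is divided into 3 shares of £150,000: Jessamy and Vance each take £150,000; Xiulan's £150,000 share passes to Xiulan's issue.
Xiulan's share (£150,000) is divided into 3 shares of £50,000: Priya, Marisol, and Vikram each take £50,000.
Desmond's share (£450,000) passes entirely to Isolde.

Jessamy receives £150,000.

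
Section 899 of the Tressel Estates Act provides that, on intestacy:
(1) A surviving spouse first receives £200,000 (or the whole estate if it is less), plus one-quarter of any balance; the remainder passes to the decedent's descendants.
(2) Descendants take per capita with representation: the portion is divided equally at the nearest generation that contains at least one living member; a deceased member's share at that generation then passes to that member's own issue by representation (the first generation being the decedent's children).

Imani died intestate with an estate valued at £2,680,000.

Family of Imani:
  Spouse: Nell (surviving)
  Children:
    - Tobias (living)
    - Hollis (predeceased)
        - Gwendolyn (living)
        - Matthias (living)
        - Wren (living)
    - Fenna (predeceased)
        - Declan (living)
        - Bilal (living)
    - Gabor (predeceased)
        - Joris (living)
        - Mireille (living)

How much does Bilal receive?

Nell first takes £200,000, leaving a balance of £2,480,000. Nell then takes one-quarter of the balance (£620,000), for a total of £820,000. The remaining £1,860,000 passes to the descendants.
The descendants' portion (£1,860,000) is divided into 4 shares of £465,000: Tobias takes £465,000; Hollis's £465,000 share passes to Hollis's issue; Fenna's £465,000 share passes to Fenna's issue; Gabor's £465,000 share passes to Gabor's issue.
Hollis's share (£465,000) is divided into 3 shares of £155,000: Gwendolyn, Matthias, and Wren each take £155,000.
Fenna's share (£465,000) is divided into 2 shares of £232,500: Declan and Bilal each take £232,500.
Gabor's share (£465,000) is divided into 2 shares of £232,500: Joris and Mireille each take £232,500.

Bilal receives £232,500.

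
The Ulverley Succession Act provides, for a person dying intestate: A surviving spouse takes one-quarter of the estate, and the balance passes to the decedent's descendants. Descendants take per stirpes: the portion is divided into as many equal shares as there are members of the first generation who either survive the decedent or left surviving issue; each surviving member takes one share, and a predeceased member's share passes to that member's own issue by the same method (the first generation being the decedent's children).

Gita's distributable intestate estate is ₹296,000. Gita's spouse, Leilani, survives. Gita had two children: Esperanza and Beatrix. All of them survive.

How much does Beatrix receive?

Beatrix receives ₹111,000.

Leilani takes one-quarter of ₹296,000 = ₹74,000. The remaining ₹222,000 passes to the descendants.
The descendants' portion (₹222,000) is divided into 2 shares of ₹111,000: Esperanza and Beatrix each take ₹111,000.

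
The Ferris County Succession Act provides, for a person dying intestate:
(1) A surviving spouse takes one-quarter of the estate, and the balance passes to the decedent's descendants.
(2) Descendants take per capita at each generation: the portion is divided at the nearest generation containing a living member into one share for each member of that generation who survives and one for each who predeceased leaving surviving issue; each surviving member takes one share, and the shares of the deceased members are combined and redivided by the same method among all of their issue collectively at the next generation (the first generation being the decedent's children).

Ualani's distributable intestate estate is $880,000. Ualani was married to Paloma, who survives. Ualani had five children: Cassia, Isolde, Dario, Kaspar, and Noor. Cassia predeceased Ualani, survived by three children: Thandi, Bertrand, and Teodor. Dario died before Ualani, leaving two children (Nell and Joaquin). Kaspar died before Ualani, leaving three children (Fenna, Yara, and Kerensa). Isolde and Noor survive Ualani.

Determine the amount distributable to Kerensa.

Paloma takes one-quarter of $880,000 = $220,000. The remaining $660,000 passes to the descendants.
The descendants' portion ($660,000) is divided at the children's generation into 5 shares of $132,000. Isolde and Noor each take $132,000. The 3 shares of the deceased (Cassia, Dario, and Kaspar) are combined into a pool of $396,000.
That pool ($396,000) is divided at the grandchildren's generation equally among Thandi, Bertrand, Teodor, Nell, Joaquin, Fenna, Yara, and Kerensa: $49,500 each.

Kerensa receives $49,500.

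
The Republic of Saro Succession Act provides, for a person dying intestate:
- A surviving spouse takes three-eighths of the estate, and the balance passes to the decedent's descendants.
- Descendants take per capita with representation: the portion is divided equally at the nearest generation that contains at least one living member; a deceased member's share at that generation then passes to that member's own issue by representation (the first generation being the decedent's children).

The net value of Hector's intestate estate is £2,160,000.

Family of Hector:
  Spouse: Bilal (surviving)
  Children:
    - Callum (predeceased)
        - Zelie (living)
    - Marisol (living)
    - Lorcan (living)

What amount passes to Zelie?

Bilal takes three-eighths of £2,160,000 = £810,000. The remaining £1,350,000 passes to the descendants.
The descendants' portion (£1,350,000) is divided into 3 shares of £450,000: Marisol and Lorcan each take £450,000; Callum's £450,000 share passes to Callum's issue.
Callum's share (£450,000) passes entirely to Zelie.

Zelie receives £450,000.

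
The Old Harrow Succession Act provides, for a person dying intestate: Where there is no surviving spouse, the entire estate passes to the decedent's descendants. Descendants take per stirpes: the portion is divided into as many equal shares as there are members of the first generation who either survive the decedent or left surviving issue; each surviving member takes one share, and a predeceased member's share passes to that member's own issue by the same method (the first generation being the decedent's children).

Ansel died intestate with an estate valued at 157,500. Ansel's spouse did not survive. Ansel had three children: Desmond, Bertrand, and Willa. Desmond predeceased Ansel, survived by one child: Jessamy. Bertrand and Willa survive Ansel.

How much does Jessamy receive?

The entire 157,500 passes to the descendants.
That amount (157,500) is divided into 3 shares of 52,500: Bertrand and Willa each take 52,500; Desmond's 52,500 share passes to Desmond's issue.
Desmond's share (52,500) passes entirely to Jessamy.

Jessamy receives 52,500.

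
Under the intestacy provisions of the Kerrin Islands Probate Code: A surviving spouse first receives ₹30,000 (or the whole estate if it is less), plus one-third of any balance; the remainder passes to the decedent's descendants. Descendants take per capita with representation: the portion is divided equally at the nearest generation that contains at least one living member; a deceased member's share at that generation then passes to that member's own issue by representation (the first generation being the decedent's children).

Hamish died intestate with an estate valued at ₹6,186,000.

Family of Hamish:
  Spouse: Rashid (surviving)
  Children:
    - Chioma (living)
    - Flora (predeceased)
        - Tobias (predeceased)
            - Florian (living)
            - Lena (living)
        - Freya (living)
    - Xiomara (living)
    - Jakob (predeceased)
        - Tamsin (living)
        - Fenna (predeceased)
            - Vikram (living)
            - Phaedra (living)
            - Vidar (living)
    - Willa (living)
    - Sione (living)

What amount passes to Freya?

Rashid first takes ₹30,000, leaving a balance of ₹6,156,000. Rashid then takes one-third of the balance (₹2,052,000), for a total of ₹2,082,000. The remaining ₹4,104,000 passes to the descendants.
The descendants' portion (₹4,104,000) is divided into 6 shares of ₹684,000: Chioma, Xiomara, Willa, and Sione each take ₹684,000; Flora's ₹684,000 share passes to Flora's issue; Jakob's ₹684,000 share passes to Jakob's issue.
Flora's share (₹684,000) is divided into 2 shares of ₹342,000: Freya takes ₹342,000; Tobias's ₹342,000 share passes to Tobias's issue.
Tobias's share (₹342,000) is divided into 2 shares of ₹171,000: Florian and Lena each take ₹171,000.
Jakob's share (₹684,000) is divided into 2 shares of ₹342,000: Tamsin takes ₹342,000; Fenna's ₹342,000 share passes to Fenna's issue.
Fenna's share (₹342,000) is divided into 3 shares of ₹114,000: Vikram, Phaedra, and Vidar each take ₹114,000.

Freya receives ₹342,000.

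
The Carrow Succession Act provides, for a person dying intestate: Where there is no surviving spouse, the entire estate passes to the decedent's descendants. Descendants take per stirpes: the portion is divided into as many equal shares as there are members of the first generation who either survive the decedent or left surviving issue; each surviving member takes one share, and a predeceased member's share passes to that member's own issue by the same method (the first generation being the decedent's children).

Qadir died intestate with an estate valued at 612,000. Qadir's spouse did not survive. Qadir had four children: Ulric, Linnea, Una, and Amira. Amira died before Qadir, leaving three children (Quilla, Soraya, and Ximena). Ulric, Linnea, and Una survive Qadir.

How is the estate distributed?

The entire 612,000 passes to the descendants.
That amount (612,000) is divided into 4 shares of 153,000: Ulric, Linnea, and Una each take 153,000; Amira's 153,000 share passes to Amira's issue.
Amira's share (153,000) is divided into 3 shares of 51,000: Quilla, Soraya, and Ximena each take 51,000.

Ulric: 153,000; Linnea: 153,000; Una: 153,000; Quilla: 51,000; Soraya: 51,000; Ximena: 51,000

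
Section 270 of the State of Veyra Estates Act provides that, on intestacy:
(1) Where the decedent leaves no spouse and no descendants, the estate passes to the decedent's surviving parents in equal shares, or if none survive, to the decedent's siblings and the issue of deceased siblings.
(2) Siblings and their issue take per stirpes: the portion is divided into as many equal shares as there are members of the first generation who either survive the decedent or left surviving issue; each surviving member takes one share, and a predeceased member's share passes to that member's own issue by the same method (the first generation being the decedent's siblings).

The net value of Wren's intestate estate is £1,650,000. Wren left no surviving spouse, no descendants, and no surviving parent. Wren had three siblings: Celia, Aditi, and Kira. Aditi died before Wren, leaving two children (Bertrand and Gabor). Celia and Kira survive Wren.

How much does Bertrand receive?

Bertrand receives £275,000.

The entire £1,650,000 passes to the siblings and their issue.
That amount (£1,650,000) is divided into 3 shares of £550,000: Celia and Kira each take £550,000; Aditi's £550,000 share passes to Aditi's issue.
Aditi's share (£550,000) is divided into 2 shares of £275,000: Bertrand and Gabor each take £275,000.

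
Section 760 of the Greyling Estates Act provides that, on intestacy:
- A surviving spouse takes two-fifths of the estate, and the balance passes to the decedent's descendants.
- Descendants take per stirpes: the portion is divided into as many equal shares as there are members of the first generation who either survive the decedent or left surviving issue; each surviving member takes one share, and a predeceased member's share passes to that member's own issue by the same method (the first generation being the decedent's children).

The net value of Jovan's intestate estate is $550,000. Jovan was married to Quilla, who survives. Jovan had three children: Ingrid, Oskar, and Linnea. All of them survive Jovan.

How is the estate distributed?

Quilla takes two-fifths of $550,000 = $220,000. The remaining $330,000 passes to the descendants.
The descendants' portion ($330,000) is divided into 3 shares of $110,000: Ingrid, Oskar, and Linnea each take $110,000.

Quilla: $220,000; Ingrid: $110,000; Oskar: $110,000; Linnea: $110,000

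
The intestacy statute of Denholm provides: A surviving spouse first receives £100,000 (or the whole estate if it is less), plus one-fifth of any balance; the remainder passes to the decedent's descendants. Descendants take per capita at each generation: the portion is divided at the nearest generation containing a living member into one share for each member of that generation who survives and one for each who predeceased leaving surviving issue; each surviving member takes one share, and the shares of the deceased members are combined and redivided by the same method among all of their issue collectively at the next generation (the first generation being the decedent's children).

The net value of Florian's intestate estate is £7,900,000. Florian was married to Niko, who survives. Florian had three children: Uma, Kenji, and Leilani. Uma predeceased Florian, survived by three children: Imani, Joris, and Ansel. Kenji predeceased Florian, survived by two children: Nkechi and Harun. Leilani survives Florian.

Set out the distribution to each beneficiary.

Niko first takes £100,000, leaving a balance of £7,800,000. Niko then takes one-fifth of the balance (£1,560,000), for a total of £1,660,000. The remaining £6,240,000 passes to the descendants.
The descendants' portion (£6,240,000) is divided at the children's generation into 3 shares of £2,080,000. Leilani takes £2,080,000. The 2 shares of the deceased (Uma and Kenji) are combined into a pool of £4,160,000.
That pool (£4,160,000) is divided at the grandchildren's generation equally among Imani, Joris, Ansel, Nkechi, and Harun: £832,000 each.

Niko: £1,660,000; Imani: £832,000; Joris: £832,000; Ansel: £832,000; Nkechi: £832,000; Harun: £832,000; Leilani: £2,080,000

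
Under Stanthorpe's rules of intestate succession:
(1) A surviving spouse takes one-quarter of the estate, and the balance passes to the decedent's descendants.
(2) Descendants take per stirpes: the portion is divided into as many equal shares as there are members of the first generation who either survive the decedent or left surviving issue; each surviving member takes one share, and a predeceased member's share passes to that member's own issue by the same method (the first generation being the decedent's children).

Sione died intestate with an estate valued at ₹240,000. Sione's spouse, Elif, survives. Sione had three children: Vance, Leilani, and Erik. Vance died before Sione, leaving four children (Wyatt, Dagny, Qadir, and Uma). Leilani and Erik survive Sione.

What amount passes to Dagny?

Dagny receives ₹15,000.

Elif takes one-quarter of ₹240,000 = ₹60,000. The remaining ₹180,000 passes to the descendants.
The descendants' portion (₹180,000) is divided into 3 shares of ₹60,000: Leilani and Erik each take ₹60,000; Vance's ₹60,000 share passes to Vance's issue.
Vance's share (₹60,000) is divided into 4 shares of ₹15,000: Wyatt, Dagny, Qadir, and Uma each take ₹15,000.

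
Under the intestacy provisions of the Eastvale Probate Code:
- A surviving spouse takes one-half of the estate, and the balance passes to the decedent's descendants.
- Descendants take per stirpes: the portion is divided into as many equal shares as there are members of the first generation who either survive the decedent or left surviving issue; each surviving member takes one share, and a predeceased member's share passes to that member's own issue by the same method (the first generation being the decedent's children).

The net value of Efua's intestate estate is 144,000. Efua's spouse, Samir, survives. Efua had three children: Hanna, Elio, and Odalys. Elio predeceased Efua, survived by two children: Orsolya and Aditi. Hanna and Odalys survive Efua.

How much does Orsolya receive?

Samir takes one-half of 144,000 = 72,000. The remaining 72,000 passes to the descendants.
The descendants' portion (72,000) is divided into 3 shares of 24,000: Hanna and Odalys each take 24,000; Elio's 24,000 share passes to Elio's issue.
Elio's share (24,000) is divided into 2 shares of 12,000: Orsolya and Aditi each take 12,000.

Orsolya receives 12,000.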